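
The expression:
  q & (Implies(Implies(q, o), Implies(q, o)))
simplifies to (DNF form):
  q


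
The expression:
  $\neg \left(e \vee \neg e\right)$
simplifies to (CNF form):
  $\text{False}$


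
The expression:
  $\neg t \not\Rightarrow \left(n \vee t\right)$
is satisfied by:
  {n: False, t: False}


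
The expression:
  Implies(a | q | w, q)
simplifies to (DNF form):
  q | (~a & ~w)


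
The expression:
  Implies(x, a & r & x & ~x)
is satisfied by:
  {x: False}


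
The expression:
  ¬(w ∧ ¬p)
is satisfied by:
  {p: True, w: False}
  {w: False, p: False}
  {w: True, p: True}


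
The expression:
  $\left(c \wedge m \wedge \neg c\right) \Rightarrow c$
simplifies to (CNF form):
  $\text{True}$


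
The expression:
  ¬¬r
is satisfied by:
  {r: True}


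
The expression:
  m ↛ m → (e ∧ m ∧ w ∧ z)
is always true.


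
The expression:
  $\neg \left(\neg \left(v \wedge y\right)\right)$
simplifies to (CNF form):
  $v \wedge y$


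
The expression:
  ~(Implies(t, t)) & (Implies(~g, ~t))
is never true.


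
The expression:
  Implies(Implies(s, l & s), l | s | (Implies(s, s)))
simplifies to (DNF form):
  True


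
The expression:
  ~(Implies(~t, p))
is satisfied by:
  {p: False, t: False}


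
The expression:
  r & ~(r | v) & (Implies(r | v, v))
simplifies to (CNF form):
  False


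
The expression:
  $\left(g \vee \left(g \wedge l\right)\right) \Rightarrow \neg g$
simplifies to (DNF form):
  $\neg g$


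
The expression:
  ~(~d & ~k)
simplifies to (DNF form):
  d | k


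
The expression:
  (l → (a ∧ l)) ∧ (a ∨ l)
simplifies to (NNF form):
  a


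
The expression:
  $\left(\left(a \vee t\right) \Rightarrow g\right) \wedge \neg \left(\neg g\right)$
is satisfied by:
  {g: True}


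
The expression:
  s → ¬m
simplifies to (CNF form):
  ¬m ∨ ¬s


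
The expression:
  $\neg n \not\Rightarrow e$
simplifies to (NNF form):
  $\neg e \wedge \neg n$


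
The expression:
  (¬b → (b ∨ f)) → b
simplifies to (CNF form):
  b ∨ ¬f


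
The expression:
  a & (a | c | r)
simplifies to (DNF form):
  a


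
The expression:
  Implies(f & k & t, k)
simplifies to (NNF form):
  True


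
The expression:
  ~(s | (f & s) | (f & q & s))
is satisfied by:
  {s: False}


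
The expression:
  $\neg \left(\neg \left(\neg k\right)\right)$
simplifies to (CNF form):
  $\neg k$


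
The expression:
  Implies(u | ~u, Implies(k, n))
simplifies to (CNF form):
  n | ~k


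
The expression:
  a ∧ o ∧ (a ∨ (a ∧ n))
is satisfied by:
  {a: True, o: True}


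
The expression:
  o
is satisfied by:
  {o: True}


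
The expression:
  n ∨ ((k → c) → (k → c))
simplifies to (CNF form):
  True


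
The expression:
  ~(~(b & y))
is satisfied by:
  {b: True, y: True}


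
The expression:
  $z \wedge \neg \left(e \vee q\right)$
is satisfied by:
  {z: True, q: False, e: False}


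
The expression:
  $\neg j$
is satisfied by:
  {j: False}


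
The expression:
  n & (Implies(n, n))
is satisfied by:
  {n: True}


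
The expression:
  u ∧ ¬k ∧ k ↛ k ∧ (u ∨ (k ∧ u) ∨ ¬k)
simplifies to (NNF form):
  False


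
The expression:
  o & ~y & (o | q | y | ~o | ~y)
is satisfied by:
  {o: True, y: False}


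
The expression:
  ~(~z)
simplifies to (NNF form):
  z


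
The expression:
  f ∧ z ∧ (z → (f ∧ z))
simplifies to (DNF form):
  f ∧ z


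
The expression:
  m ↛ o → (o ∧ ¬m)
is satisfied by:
  {o: True, m: False}
  {m: False, o: False}
  {m: True, o: True}


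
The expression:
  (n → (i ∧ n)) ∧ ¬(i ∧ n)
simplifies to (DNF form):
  ¬n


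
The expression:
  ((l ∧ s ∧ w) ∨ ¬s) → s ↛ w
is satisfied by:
  {s: True, l: False, w: False}
  {s: True, w: True, l: False}
  {s: True, l: True, w: False}


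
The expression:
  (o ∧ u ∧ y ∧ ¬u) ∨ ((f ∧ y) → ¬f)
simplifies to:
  ¬f ∨ ¬y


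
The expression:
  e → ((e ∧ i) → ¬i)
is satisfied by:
  {e: False, i: False}
  {i: True, e: False}
  {e: True, i: False}


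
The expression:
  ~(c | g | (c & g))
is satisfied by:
  {g: False, c: False}


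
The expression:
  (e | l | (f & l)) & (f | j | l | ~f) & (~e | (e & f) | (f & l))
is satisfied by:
  {l: True, f: True, e: False}
  {l: True, e: False, f: False}
  {l: True, f: True, e: True}
  {f: True, e: True, l: False}


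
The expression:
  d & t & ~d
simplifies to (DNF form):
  False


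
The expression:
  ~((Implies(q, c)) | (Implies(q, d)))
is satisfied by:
  {q: True, d: False, c: False}


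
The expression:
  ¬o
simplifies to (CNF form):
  ¬o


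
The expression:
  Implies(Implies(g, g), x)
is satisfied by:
  {x: True}


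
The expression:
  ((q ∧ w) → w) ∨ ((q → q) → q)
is always true.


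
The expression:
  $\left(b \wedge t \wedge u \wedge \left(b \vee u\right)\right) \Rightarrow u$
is always true.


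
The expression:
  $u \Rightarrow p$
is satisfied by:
  {p: True, u: False}
  {u: False, p: False}
  {u: True, p: True}


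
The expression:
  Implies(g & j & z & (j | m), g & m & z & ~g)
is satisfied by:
  {g: False, z: False, j: False}
  {j: True, g: False, z: False}
  {z: True, g: False, j: False}
  {j: True, z: True, g: False}
  {g: True, j: False, z: False}
  {j: True, g: True, z: False}
  {z: True, g: True, j: False}


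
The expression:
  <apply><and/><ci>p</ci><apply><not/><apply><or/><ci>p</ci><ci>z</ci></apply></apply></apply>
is never true.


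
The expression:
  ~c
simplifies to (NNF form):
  ~c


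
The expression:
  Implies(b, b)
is always true.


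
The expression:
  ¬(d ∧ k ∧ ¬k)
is always true.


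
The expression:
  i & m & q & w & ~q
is never true.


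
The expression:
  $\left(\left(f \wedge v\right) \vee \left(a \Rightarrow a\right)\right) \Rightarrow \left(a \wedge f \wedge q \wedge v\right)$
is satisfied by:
  {a: True, f: True, q: True, v: True}


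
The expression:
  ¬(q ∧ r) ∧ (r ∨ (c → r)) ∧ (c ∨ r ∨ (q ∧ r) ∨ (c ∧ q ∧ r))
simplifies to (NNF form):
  r ∧ ¬q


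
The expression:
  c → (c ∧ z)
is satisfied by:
  {z: True, c: False}
  {c: False, z: False}
  {c: True, z: True}


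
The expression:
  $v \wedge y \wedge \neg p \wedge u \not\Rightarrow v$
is never true.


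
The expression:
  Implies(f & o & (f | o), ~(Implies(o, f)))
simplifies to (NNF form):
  ~f | ~o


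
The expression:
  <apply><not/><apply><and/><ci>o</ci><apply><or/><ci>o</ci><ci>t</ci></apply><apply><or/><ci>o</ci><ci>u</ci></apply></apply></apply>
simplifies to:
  <apply><not/><ci>o</ci></apply>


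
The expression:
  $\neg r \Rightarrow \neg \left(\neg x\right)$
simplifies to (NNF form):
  $r \vee x$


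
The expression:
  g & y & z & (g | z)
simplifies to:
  g & y & z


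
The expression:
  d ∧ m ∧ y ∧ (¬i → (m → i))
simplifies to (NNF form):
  d ∧ i ∧ m ∧ y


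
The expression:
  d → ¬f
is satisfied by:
  {d: False, f: False}
  {f: True, d: False}
  {d: True, f: False}


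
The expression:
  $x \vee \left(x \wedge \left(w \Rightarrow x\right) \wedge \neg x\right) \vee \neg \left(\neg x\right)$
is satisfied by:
  {x: True}


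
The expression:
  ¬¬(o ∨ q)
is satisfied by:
  {q: True, o: True}
  {q: True, o: False}
  {o: True, q: False}


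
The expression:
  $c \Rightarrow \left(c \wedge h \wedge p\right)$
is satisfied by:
  {p: True, h: True, c: False}
  {p: True, h: False, c: False}
  {h: True, p: False, c: False}
  {p: False, h: False, c: False}
  {p: True, c: True, h: True}


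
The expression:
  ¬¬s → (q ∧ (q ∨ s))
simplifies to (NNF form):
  q ∨ ¬s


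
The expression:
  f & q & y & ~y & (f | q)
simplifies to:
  False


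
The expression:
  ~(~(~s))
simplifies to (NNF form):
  ~s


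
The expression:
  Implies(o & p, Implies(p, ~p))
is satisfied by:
  {p: False, o: False}
  {o: True, p: False}
  {p: True, o: False}


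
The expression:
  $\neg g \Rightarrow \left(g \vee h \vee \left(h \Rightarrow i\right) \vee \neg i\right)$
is always true.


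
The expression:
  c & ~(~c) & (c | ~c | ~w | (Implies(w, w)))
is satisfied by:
  {c: True}


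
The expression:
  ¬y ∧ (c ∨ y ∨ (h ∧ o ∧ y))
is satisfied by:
  {c: True, y: False}


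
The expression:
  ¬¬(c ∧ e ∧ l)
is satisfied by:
  {c: True, e: True, l: True}


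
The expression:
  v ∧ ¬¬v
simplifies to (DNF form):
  v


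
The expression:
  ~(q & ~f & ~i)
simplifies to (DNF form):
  f | i | ~q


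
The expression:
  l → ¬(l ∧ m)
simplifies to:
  ¬l ∨ ¬m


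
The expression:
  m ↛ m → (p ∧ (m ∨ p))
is always true.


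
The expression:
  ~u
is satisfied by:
  {u: False}


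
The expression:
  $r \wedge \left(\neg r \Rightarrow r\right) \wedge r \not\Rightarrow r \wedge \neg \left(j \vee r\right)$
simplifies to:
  $\text{False}$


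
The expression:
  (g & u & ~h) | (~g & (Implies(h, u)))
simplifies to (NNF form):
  (u & ~g) | (u & ~h) | (~g & ~h)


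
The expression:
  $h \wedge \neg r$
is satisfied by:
  {h: True, r: False}


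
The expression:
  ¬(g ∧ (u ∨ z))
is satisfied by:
  {u: False, g: False, z: False}
  {z: True, u: False, g: False}
  {u: True, z: False, g: False}
  {z: True, u: True, g: False}
  {g: True, z: False, u: False}


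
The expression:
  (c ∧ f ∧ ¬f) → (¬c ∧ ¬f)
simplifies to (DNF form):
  True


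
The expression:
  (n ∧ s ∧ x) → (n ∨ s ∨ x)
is always true.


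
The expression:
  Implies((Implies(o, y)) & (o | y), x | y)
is always true.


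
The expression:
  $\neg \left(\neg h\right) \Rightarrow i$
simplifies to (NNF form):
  $i \vee \neg h$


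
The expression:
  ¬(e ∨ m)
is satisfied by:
  {e: False, m: False}


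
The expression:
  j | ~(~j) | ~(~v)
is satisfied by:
  {v: True, j: True}
  {v: True, j: False}
  {j: True, v: False}


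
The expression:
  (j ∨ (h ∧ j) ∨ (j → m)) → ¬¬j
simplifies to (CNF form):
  j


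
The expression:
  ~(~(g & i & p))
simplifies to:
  g & i & p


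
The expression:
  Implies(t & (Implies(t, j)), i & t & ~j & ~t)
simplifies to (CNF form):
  ~j | ~t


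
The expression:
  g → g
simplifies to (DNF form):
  True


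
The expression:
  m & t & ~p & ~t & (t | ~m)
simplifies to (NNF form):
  False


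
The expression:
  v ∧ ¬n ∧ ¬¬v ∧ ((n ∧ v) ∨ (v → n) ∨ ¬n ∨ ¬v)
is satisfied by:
  {v: True, n: False}


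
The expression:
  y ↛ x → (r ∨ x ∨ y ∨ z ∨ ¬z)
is always true.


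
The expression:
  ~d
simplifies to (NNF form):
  ~d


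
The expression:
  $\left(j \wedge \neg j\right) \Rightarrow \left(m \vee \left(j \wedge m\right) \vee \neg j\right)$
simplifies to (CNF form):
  $\text{True}$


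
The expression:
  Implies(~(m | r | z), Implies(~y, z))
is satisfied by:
  {r: True, y: True, z: True, m: True}
  {r: True, y: True, z: True, m: False}
  {r: True, y: True, m: True, z: False}
  {r: True, y: True, m: False, z: False}
  {r: True, z: True, m: True, y: False}
  {r: True, z: True, m: False, y: False}
  {r: True, z: False, m: True, y: False}
  {r: True, z: False, m: False, y: False}
  {y: True, z: True, m: True, r: False}
  {y: True, z: True, m: False, r: False}
  {y: True, m: True, z: False, r: False}
  {y: True, m: False, z: False, r: False}
  {z: True, m: True, y: False, r: False}
  {z: True, y: False, m: False, r: False}
  {m: True, y: False, z: False, r: False}


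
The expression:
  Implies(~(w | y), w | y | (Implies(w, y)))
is always true.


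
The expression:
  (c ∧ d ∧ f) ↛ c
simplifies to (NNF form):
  False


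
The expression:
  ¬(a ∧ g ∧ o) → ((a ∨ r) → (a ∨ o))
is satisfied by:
  {a: True, o: True, r: False}
  {a: True, o: False, r: False}
  {o: True, a: False, r: False}
  {a: False, o: False, r: False}
  {r: True, a: True, o: True}
  {r: True, a: True, o: False}
  {r: True, o: True, a: False}


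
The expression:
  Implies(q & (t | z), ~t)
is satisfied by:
  {t: False, q: False}
  {q: True, t: False}
  {t: True, q: False}


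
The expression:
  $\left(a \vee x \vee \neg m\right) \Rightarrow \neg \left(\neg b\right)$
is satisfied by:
  {b: True, m: True, x: False, a: False}
  {b: True, x: False, a: False, m: False}
  {b: True, m: True, a: True, x: False}
  {b: True, a: True, x: False, m: False}
  {b: True, m: True, x: True, a: False}
  {b: True, x: True, a: False, m: False}
  {b: True, m: True, a: True, x: True}
  {b: True, a: True, x: True, m: False}
  {m: True, x: False, a: False, b: False}


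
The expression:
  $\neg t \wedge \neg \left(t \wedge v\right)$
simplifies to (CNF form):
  $\neg t$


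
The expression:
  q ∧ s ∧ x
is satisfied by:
  {s: True, x: True, q: True}


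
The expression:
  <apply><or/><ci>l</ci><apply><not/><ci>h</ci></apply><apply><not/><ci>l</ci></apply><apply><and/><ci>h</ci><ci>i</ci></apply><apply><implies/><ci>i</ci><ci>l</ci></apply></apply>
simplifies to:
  <true/>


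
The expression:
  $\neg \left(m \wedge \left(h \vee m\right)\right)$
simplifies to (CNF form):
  $\neg m$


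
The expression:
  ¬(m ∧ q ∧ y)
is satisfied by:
  {m: False, q: False, y: False}
  {y: True, m: False, q: False}
  {q: True, m: False, y: False}
  {y: True, q: True, m: False}
  {m: True, y: False, q: False}
  {y: True, m: True, q: False}
  {q: True, m: True, y: False}


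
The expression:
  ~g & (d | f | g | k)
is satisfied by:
  {d: True, k: True, f: True, g: False}
  {d: True, k: True, f: False, g: False}
  {d: True, f: True, k: False, g: False}
  {d: True, f: False, k: False, g: False}
  {k: True, f: True, d: False, g: False}
  {k: True, f: False, d: False, g: False}
  {f: True, d: False, k: False, g: False}


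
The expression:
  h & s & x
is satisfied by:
  {h: True, s: True, x: True}


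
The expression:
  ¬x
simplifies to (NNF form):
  ¬x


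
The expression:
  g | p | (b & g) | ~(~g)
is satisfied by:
  {g: True, p: True}
  {g: True, p: False}
  {p: True, g: False}


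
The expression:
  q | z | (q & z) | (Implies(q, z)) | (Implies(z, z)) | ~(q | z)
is always true.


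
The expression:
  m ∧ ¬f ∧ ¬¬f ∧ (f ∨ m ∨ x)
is never true.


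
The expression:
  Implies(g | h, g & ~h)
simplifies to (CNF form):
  ~h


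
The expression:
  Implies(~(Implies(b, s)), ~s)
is always true.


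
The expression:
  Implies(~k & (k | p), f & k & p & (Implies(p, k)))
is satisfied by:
  {k: True, p: False}
  {p: False, k: False}
  {p: True, k: True}


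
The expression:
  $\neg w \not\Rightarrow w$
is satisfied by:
  {w: False}


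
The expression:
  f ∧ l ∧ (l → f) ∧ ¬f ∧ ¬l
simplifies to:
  False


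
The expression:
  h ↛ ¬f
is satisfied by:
  {h: True, f: True}


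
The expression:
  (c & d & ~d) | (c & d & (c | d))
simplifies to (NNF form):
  c & d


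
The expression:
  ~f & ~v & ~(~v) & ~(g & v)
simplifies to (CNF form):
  False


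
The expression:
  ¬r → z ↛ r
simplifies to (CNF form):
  r ∨ z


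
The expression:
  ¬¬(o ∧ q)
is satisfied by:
  {o: True, q: True}


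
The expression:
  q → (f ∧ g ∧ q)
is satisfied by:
  {g: True, f: True, q: False}
  {g: True, f: False, q: False}
  {f: True, g: False, q: False}
  {g: False, f: False, q: False}
  {q: True, g: True, f: True}


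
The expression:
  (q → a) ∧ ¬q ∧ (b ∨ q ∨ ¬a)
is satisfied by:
  {b: True, q: False, a: False}
  {q: False, a: False, b: False}
  {b: True, a: True, q: False}


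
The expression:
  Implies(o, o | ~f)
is always true.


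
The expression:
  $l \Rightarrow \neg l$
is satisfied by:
  {l: False}


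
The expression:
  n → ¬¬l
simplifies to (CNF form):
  l ∨ ¬n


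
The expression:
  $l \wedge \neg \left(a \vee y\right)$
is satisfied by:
  {l: True, y: False, a: False}


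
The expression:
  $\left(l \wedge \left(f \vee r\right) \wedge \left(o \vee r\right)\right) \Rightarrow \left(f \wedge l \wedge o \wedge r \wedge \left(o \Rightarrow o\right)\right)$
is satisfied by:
  {o: False, f: False, l: False, r: False}
  {f: True, r: False, o: False, l: False}
  {o: True, r: False, f: False, l: False}
  {f: True, o: True, r: False, l: False}
  {r: True, o: False, f: False, l: False}
  {r: True, f: True, o: False, l: False}
  {r: True, o: True, f: False, l: False}
  {r: True, f: True, o: True, l: False}
  {l: True, r: False, o: False, f: False}
  {l: True, f: True, r: False, o: False}
  {l: True, o: True, r: False, f: False}
  {l: True, f: True, r: True, o: True}


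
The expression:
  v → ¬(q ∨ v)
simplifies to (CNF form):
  ¬v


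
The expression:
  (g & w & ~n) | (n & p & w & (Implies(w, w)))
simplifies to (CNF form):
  w & (g | n) & (p | ~n)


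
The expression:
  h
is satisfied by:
  {h: True}


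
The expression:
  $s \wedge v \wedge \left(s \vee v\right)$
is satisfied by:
  {s: True, v: True}


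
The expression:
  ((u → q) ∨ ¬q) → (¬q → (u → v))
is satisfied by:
  {q: True, v: True, u: False}
  {q: True, u: False, v: False}
  {v: True, u: False, q: False}
  {v: False, u: False, q: False}
  {q: True, v: True, u: True}
  {q: True, u: True, v: False}
  {v: True, u: True, q: False}


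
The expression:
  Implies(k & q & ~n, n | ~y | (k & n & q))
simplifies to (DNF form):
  n | ~k | ~q | ~y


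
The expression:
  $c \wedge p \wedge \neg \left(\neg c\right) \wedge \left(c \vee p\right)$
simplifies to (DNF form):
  $c \wedge p$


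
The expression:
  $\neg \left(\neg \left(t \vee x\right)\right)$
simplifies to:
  $t \vee x$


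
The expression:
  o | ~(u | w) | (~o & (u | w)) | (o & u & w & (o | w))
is always true.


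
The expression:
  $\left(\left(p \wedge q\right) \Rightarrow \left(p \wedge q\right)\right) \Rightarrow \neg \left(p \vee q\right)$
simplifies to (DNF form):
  $\neg p \wedge \neg q$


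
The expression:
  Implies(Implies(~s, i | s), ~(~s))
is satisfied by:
  {s: True, i: False}
  {i: False, s: False}
  {i: True, s: True}


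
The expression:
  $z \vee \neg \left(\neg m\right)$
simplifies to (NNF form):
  $m \vee z$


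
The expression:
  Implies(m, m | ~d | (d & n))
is always true.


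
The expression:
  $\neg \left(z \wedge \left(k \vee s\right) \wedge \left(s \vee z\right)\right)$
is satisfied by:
  {k: False, z: False, s: False}
  {s: True, k: False, z: False}
  {k: True, s: False, z: False}
  {s: True, k: True, z: False}
  {z: True, s: False, k: False}


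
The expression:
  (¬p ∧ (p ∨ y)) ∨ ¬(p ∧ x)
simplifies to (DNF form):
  ¬p ∨ ¬x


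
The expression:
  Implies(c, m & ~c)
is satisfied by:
  {c: False}


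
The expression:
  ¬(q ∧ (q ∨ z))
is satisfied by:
  {q: False}


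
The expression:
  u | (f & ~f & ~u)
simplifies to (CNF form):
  u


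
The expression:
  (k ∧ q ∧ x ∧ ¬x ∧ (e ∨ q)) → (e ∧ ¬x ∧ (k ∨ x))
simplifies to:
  True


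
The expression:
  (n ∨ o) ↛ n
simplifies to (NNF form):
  o ∧ ¬n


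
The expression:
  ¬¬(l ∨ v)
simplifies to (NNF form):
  l ∨ v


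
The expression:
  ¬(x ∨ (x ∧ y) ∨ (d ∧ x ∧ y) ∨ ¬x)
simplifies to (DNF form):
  False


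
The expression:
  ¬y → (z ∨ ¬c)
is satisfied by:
  {y: True, z: True, c: False}
  {y: True, c: False, z: False}
  {z: True, c: False, y: False}
  {z: False, c: False, y: False}
  {y: True, z: True, c: True}
  {y: True, c: True, z: False}
  {z: True, c: True, y: False}


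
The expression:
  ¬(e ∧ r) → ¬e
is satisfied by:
  {r: True, e: False}
  {e: False, r: False}
  {e: True, r: True}


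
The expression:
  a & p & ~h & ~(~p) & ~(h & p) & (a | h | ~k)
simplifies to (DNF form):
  a & p & ~h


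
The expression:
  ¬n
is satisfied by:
  {n: False}


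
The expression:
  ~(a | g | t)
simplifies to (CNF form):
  ~a & ~g & ~t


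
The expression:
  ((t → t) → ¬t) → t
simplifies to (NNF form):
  t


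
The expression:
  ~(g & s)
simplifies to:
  ~g | ~s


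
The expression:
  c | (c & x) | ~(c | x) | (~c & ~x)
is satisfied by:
  {c: True, x: False}
  {x: False, c: False}
  {x: True, c: True}


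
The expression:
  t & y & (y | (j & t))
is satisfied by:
  {t: True, y: True}


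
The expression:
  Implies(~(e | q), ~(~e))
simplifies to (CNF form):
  e | q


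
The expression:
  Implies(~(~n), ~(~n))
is always true.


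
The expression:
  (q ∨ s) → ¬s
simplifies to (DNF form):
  ¬s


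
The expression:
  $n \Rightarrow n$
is always true.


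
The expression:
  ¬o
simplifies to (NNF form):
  ¬o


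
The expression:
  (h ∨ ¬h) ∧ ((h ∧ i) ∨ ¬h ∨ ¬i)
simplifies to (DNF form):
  True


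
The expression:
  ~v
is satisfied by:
  {v: False}


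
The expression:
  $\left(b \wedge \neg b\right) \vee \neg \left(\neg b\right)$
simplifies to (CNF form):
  $b$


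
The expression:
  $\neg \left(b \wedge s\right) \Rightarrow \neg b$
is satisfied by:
  {s: True, b: False}
  {b: False, s: False}
  {b: True, s: True}


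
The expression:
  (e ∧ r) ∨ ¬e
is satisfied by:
  {r: True, e: False}
  {e: False, r: False}
  {e: True, r: True}


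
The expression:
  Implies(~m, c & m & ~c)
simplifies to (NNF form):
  m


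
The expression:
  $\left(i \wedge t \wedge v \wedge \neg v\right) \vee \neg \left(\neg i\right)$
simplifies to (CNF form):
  $i$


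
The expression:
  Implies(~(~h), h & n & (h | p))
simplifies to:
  n | ~h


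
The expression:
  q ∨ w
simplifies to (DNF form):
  q ∨ w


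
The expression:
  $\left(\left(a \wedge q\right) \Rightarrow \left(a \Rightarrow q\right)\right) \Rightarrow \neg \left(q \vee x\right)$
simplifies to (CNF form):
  $\neg q \wedge \neg x$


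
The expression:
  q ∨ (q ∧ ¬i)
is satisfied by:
  {q: True}


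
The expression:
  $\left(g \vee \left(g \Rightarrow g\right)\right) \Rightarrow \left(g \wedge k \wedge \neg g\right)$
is never true.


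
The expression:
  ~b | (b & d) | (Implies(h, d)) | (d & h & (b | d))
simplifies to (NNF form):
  d | ~b | ~h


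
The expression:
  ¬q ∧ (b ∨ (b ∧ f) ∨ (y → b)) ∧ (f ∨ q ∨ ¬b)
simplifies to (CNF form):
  ¬q ∧ (b ∨ ¬y) ∧ (f ∨ ¬b)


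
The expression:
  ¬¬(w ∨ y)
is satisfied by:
  {y: True, w: True}
  {y: True, w: False}
  {w: True, y: False}


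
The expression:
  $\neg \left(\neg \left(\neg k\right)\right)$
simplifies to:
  $\neg k$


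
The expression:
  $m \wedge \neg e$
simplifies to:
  $m \wedge \neg e$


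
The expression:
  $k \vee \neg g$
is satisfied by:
  {k: True, g: False}
  {g: False, k: False}
  {g: True, k: True}


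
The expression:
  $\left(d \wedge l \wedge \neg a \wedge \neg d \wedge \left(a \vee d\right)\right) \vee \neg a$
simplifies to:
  $\neg a$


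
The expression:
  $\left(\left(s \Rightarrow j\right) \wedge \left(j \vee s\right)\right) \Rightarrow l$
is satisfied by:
  {l: True, j: False}
  {j: False, l: False}
  {j: True, l: True}


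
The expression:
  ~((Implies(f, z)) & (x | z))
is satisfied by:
  {f: True, z: False, x: False}
  {z: False, x: False, f: False}
  {x: True, f: True, z: False}


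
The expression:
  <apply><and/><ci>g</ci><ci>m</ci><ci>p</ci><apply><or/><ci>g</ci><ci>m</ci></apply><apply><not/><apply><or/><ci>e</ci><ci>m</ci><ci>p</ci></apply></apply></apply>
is never true.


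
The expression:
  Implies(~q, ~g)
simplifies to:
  q | ~g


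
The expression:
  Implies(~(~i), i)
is always true.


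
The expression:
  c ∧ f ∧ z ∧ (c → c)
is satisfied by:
  {c: True, z: True, f: True}


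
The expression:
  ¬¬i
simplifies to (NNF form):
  i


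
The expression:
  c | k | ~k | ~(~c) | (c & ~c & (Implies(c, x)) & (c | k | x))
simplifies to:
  True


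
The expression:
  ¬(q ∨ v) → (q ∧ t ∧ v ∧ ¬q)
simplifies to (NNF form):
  q ∨ v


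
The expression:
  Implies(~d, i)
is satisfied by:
  {i: True, d: True}
  {i: True, d: False}
  {d: True, i: False}


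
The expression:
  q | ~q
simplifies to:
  True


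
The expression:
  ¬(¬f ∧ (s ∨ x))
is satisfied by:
  {f: True, s: False, x: False}
  {x: True, f: True, s: False}
  {f: True, s: True, x: False}
  {x: True, f: True, s: True}
  {x: False, s: False, f: False}


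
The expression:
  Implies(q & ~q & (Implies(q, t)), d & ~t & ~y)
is always true.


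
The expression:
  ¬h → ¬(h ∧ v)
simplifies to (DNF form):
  True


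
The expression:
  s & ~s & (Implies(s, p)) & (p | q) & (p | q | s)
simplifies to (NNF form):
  False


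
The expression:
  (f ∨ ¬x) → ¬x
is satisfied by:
  {x: False, f: False}
  {f: True, x: False}
  {x: True, f: False}


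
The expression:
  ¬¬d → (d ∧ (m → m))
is always true.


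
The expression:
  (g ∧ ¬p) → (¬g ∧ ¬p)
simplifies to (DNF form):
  p ∨ ¬g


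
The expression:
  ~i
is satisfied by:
  {i: False}


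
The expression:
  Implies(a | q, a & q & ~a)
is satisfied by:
  {q: False, a: False}


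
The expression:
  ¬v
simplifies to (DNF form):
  ¬v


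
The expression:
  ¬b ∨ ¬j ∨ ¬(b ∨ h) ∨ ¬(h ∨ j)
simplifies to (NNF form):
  ¬b ∨ ¬j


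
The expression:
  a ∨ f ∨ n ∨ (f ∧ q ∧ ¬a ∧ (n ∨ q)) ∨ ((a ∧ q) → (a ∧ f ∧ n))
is always true.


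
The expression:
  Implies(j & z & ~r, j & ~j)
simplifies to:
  r | ~j | ~z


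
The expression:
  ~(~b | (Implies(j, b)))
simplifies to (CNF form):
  False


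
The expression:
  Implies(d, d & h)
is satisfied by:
  {h: True, d: False}
  {d: False, h: False}
  {d: True, h: True}


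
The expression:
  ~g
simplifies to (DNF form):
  ~g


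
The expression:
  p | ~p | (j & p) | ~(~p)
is always true.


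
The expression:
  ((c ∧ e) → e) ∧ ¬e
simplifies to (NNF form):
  ¬e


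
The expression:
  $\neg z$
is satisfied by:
  {z: False}


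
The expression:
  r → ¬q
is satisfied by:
  {q: False, r: False}
  {r: True, q: False}
  {q: True, r: False}


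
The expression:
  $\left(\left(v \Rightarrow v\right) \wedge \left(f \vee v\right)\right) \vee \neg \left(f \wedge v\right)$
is always true.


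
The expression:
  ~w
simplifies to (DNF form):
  ~w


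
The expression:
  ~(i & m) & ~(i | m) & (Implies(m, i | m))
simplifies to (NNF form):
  ~i & ~m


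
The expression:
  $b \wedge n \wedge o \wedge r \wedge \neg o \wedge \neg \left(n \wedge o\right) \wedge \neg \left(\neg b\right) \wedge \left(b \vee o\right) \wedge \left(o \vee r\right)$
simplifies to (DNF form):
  $\text{False}$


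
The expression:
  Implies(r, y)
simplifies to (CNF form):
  y | ~r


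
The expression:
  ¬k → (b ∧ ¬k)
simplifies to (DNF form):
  b ∨ k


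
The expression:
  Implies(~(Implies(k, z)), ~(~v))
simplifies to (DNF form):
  v | z | ~k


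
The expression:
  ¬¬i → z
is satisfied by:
  {z: True, i: False}
  {i: False, z: False}
  {i: True, z: True}


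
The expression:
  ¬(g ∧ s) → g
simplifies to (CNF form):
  g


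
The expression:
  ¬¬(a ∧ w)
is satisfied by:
  {a: True, w: True}


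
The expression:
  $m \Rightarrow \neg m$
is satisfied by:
  {m: False}


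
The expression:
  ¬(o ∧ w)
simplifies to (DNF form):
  ¬o ∨ ¬w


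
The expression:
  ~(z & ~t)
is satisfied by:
  {t: True, z: False}
  {z: False, t: False}
  {z: True, t: True}


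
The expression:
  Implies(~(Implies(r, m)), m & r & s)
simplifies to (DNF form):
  m | ~r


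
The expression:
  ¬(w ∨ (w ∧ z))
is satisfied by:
  {w: False}


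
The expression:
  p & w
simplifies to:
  p & w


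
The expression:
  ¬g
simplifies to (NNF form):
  ¬g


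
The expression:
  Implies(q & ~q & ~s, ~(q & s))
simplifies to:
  True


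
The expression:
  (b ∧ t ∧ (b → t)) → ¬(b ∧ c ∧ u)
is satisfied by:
  {u: False, c: False, t: False, b: False}
  {b: True, u: False, c: False, t: False}
  {t: True, u: False, c: False, b: False}
  {b: True, t: True, u: False, c: False}
  {c: True, b: False, u: False, t: False}
  {b: True, c: True, u: False, t: False}
  {t: True, c: True, b: False, u: False}
  {b: True, t: True, c: True, u: False}
  {u: True, t: False, c: False, b: False}
  {b: True, u: True, t: False, c: False}
  {t: True, u: True, b: False, c: False}
  {b: True, t: True, u: True, c: False}
  {c: True, u: True, t: False, b: False}
  {b: True, c: True, u: True, t: False}
  {t: True, c: True, u: True, b: False}


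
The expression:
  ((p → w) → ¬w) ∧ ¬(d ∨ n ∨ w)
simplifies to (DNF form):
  ¬d ∧ ¬n ∧ ¬w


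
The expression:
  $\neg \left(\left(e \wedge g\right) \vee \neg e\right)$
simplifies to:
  $e \wedge \neg g$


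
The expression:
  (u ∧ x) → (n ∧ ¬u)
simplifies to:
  ¬u ∨ ¬x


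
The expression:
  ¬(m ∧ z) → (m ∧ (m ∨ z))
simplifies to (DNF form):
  m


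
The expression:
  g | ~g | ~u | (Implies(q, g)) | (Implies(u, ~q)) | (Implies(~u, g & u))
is always true.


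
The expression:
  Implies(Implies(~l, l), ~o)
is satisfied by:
  {l: False, o: False}
  {o: True, l: False}
  {l: True, o: False}


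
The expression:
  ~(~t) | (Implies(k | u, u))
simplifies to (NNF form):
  t | u | ~k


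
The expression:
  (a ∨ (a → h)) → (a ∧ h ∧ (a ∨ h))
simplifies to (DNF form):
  a ∧ h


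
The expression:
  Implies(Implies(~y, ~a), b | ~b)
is always true.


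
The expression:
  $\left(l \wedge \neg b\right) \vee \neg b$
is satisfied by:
  {b: False}


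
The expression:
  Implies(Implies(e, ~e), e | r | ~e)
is always true.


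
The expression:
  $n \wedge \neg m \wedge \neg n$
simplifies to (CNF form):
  $\text{False}$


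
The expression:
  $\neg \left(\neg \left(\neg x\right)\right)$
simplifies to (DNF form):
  $\neg x$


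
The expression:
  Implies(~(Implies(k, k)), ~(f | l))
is always true.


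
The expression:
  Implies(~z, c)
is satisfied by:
  {z: True, c: True}
  {z: True, c: False}
  {c: True, z: False}


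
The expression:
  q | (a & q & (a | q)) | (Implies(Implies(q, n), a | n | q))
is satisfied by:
  {n: True, a: True, q: True}
  {n: True, a: True, q: False}
  {n: True, q: True, a: False}
  {n: True, q: False, a: False}
  {a: True, q: True, n: False}
  {a: True, q: False, n: False}
  {q: True, a: False, n: False}


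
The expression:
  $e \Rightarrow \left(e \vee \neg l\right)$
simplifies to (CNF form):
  $\text{True}$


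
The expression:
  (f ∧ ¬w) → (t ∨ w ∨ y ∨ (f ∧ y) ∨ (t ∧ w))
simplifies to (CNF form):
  t ∨ w ∨ y ∨ ¬f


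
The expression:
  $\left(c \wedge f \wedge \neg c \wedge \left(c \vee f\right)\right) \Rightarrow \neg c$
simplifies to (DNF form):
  $\text{True}$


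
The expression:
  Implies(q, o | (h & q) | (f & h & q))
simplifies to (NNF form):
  h | o | ~q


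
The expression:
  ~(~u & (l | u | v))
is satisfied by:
  {u: True, l: False, v: False}
  {u: True, v: True, l: False}
  {u: True, l: True, v: False}
  {u: True, v: True, l: True}
  {v: False, l: False, u: False}


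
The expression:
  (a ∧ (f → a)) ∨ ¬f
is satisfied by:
  {a: True, f: False}
  {f: False, a: False}
  {f: True, a: True}


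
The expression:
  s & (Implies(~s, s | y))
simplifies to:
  s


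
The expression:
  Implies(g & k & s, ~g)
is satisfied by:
  {s: False, k: False, g: False}
  {g: True, s: False, k: False}
  {k: True, s: False, g: False}
  {g: True, k: True, s: False}
  {s: True, g: False, k: False}
  {g: True, s: True, k: False}
  {k: True, s: True, g: False}


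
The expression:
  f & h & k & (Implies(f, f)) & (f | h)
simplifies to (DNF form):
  f & h & k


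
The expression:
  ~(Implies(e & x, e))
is never true.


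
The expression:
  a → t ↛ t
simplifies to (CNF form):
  ¬a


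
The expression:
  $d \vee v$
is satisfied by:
  {d: True, v: True}
  {d: True, v: False}
  {v: True, d: False}


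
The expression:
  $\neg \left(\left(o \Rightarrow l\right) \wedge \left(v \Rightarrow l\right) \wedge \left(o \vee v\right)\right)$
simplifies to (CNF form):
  $\left(\neg l \vee \neg o\right) \wedge \left(\neg l \vee \neg v\right)$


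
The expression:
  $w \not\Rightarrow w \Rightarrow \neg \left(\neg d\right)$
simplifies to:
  $\text{True}$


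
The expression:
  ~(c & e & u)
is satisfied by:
  {u: False, c: False, e: False}
  {e: True, u: False, c: False}
  {c: True, u: False, e: False}
  {e: True, c: True, u: False}
  {u: True, e: False, c: False}
  {e: True, u: True, c: False}
  {c: True, u: True, e: False}


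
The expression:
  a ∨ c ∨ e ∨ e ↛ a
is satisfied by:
  {a: True, e: True, c: True}
  {a: True, e: True, c: False}
  {a: True, c: True, e: False}
  {a: True, c: False, e: False}
  {e: True, c: True, a: False}
  {e: True, c: False, a: False}
  {c: True, e: False, a: False}


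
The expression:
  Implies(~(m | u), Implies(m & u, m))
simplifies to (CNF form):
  True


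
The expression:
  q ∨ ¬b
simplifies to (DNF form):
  q ∨ ¬b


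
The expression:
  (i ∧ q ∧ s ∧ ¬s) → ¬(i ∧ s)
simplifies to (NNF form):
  True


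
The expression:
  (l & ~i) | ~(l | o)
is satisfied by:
  {o: False, i: False, l: False}
  {l: True, o: False, i: False}
  {i: True, o: False, l: False}
  {l: True, o: True, i: False}


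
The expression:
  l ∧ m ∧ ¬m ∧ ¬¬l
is never true.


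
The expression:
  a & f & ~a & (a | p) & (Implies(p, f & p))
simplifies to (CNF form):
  False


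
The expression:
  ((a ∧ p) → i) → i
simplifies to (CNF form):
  (a ∨ i) ∧ (i ∨ p)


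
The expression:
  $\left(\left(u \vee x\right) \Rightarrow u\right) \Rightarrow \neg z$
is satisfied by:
  {x: True, z: False, u: False}
  {x: False, z: False, u: False}
  {u: True, x: True, z: False}
  {u: True, x: False, z: False}
  {z: True, x: True, u: False}


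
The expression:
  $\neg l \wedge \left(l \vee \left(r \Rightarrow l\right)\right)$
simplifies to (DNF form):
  $\neg l \wedge \neg r$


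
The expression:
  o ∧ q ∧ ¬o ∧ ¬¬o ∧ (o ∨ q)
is never true.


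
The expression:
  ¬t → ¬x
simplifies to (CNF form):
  t ∨ ¬x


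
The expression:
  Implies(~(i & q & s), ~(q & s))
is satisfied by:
  {i: True, s: False, q: False}
  {s: False, q: False, i: False}
  {i: True, q: True, s: False}
  {q: True, s: False, i: False}
  {i: True, s: True, q: False}
  {s: True, i: False, q: False}
  {i: True, q: True, s: True}


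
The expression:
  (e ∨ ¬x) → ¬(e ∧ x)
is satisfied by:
  {e: False, x: False}
  {x: True, e: False}
  {e: True, x: False}


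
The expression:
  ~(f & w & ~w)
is always true.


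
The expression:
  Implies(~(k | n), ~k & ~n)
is always true.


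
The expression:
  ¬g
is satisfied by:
  {g: False}


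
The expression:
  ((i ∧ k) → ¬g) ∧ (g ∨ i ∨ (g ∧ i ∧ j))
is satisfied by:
  {i: True, k: False, g: False}
  {i: True, g: True, k: False}
  {i: True, k: True, g: False}
  {g: True, k: False, i: False}
  {g: True, k: True, i: False}


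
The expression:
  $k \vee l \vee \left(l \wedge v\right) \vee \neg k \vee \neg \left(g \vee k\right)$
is always true.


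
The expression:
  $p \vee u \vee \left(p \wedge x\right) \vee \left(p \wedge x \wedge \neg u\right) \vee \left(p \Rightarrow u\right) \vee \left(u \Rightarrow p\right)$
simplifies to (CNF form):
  $\text{True}$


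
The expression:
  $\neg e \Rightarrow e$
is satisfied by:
  {e: True}


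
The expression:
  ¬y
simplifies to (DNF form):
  ¬y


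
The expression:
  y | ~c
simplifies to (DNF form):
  y | ~c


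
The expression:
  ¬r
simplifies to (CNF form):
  ¬r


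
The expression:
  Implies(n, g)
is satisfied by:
  {g: True, n: False}
  {n: False, g: False}
  {n: True, g: True}


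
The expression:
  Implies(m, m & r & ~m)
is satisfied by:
  {m: False}


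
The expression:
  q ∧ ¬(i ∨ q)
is never true.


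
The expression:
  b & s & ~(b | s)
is never true.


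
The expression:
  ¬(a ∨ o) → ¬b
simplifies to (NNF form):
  a ∨ o ∨ ¬b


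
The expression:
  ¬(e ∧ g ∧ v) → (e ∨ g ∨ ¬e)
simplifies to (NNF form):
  True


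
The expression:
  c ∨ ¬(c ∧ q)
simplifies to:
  True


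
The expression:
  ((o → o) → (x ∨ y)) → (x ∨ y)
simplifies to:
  True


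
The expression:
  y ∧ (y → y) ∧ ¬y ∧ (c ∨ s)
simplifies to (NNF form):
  False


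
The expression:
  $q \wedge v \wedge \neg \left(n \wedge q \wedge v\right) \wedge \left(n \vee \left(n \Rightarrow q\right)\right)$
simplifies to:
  $q \wedge v \wedge \neg n$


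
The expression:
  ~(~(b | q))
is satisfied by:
  {b: True, q: True}
  {b: True, q: False}
  {q: True, b: False}


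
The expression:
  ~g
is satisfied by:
  {g: False}


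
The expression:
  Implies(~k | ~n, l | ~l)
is always true.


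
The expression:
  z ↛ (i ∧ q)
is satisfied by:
  {z: True, q: False, i: False}
  {z: True, i: True, q: False}
  {z: True, q: True, i: False}


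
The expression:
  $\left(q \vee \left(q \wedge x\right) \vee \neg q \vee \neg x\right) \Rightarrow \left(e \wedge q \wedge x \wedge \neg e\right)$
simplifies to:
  $\text{False}$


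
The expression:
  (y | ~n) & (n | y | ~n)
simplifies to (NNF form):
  y | ~n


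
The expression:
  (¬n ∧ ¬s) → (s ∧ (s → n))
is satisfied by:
  {n: True, s: True}
  {n: True, s: False}
  {s: True, n: False}


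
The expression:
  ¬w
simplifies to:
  ¬w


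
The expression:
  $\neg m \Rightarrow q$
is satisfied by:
  {q: True, m: True}
  {q: True, m: False}
  {m: True, q: False}


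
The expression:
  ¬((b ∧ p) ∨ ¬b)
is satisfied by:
  {b: True, p: False}


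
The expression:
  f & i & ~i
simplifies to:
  False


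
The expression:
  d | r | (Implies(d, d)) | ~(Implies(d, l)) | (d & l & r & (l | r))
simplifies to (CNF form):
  True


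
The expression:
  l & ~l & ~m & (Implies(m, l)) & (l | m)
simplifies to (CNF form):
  False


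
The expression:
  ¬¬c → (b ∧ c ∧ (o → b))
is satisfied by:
  {b: True, c: False}
  {c: False, b: False}
  {c: True, b: True}
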